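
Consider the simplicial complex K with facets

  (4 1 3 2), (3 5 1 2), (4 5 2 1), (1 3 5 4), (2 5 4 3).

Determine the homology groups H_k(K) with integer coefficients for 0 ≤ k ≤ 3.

Order the vertices as 1 < 2 < 3 < 4 < 5. Listing each simplex with vertices in this order, K has dimension 3 with simplices:

  0-simplices (5): [1], [2], [3], [4], [5]
  1-simplices (10): [1,2], [1,3], [1,4], [1,5], [2,3], [2,4], [2,5], [3,4], [3,5], [4,5]
  2-simplices (10): [1,2,3], [1,2,4], [1,2,5], [1,3,4], [1,3,5], [1,4,5], [2,3,4], [2,3,5], [2,4,5], [3,4,5]
  3-simplices (5): [1,2,3,4], [1,2,3,5], [1,2,4,5], [1,3,4,5], [2,3,4,5]

giving chain groups C_0 ≅ Z^5, C_1 ≅ Z^10, C_2 ≅ Z^10, C_3 ≅ Z^5.

The boundary map ∂_1: C_1 → C_0 is given by ∂[p,q] = [q] − [p]. For instance
  ∂[1,5] = [5] − [1].
This gives a 5×10 integer matrix of rank 4; reducing to Smith normal form yields diagonal entries (1,1,1,1).

The boundary map ∂_2: C_2 → C_1 maps a triangle to the signed sum of its edges. For instance
  ∂[3,4,5] = [4,5] − [3,5] + [3,4],
  ∂[1,3,5] = [3,5] − [1,5] + [1,3].
The resulting 10×10 matrix has rank 6, and its Smith normal form has invariant factors (1,1,1,1,1,1).

∂_3: C_3 → C_2 sends each 3-simplex σ to the alternating sum Σ_i (−1)^i (σ with its i-th vertex removed). For instance
  ∂[1,2,3,4] = [2,3,4] − [1,3,4] + [1,2,4] − [1,2,3],
  ∂[1,2,4,5] = [2,4,5] − [1,4,5] + [1,2,5] − [1,2,4].
As a 10×5 matrix over Z this has rank 4, with invariant factors (1,1,1,1).

From H_k ≅ ker(∂_k) / im(∂_{k+1}) we obtain:

  H_0: rank C_0 − rank ∂_1 = 5 − 4 = 1, and the invariant factors of ∂_1 are all 1, so H_0 = Z.
  H_1: rank ker ∂_1 − rank ∂_2 = (10 − 4) − 6 = 0, and the invariant factors of ∂_2 are all 1, so H_1 = 0.
  H_2: rank ker ∂_2 − rank ∂_3 = (10 − 6) − 4 = 0, and the invariant factors of ∂_3 are all 1, so H_2 = 0.
  H_3: rank ker ∂_3 − rank ∂_4 = (5 − 4) − 0 = 1, and there is no ∂_4, so H_3 = Z.

H_0 ≅ Z,  H_1 = 0,  H_2 = 0,  H_3 ≅ Z.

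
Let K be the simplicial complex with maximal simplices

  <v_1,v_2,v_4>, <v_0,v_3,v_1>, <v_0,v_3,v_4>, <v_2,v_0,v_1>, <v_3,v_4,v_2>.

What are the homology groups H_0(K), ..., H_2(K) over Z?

H_0 ≅ Z,  H_1 ≅ Z,  H_2 = 0.

We work with the vertex ordering v_0 < v_1 < v_2 < v_3 < v_4. The simplices of K, each written with vertices in increasing order, are:

  0-simplices (5): [v_0], [v_1], [v_2], [v_3], [v_4]
  1-simplices (10): [v_0,v_1], [v_0,v_2], [v_0,v_3], [v_0,v_4], [v_1,v_2], [v_1,v_3], [v_1,v_4], [v_2,v_3], [v_2,v_4], [v_3,v_4]
  2-simplices (5): [v_0,v_1,v_2], [v_0,v_1,v_3], [v_0,v_3,v_4], [v_1,v_2,v_4], [v_2,v_3,v_4]

giving chain groups C_0 ≅ Z^5, C_1 ≅ Z^10, C_2 ≅ Z^5.

Boundary ∂_1: C_1 → C_0 maps an edge to its endpoints' difference, ∂[p,q] = q − p. For instance
  ∂[v_2,v_3] = [v_3] − [v_2].
This gives a 5×10 integer matrix of rank 4; reducing to Smith normal form yields diagonal entries (1,1,1,1).

∂_2: C_2 → C_1 sends each 2-simplex [p,q,r] to [q,r] − [p,r] + [p,q]. For instance
  ∂[v_1,v_2,v_4] = [v_2,v_4] − [v_1,v_4] + [v_1,v_2],
  ∂[v_0,v_1,v_3] = [v_1,v_3] − [v_0,v_3] + [v_0,v_1].
As a 10×5 matrix over Z this has rank 5, with invariant factors (1,1,1,1,1).

Now H_k = ker ∂_k / im ∂_{k+1}, so:

  H_0: rank C_0 − rank ∂_1 = 5 − 4 = 1, and the invariant factors of ∂_1 are all 1, so H_0 = Z.
  H_1: rank ker ∂_1 − rank ∂_2 = (10 − 4) − 5 = 1, and the invariant factors of ∂_2 are all 1, so H_1 = Z.
  H_2: rank ker ∂_2 − rank ∂_3 = (5 − 5) − 0 = 0, and there is no ∂_3, so H_2 = 0.

As a check, the Euler characteristic is 5 − 10 + 5 = 0, which agrees with 1 − 1 + 0 = 0.
(K is a triangulation of the Möbius band.)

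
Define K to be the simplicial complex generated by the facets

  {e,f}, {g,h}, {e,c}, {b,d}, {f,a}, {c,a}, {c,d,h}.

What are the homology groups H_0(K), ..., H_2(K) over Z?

H_0 = Z,  H_1 = Z,  H_2 = 0.

Take the total order a < b < c < d < e < f < g < h on the vertex set. Then K (dimension 2) consists of the simplices:

  0-simplices (8): a, b, c, d, e, f, g, h
  1-simplices (9): ac, af, bd, cd, ce, ch, dh, ef, gh
  2-simplices (1): cdh

Hence C_0 ≅ Z^8, C_1 ≅ Z^9, C_2 ≅ Z^1.

Boundary ∂_1: C_1 → C_0 is given by ∂[p,q] = [q] − [p].
The 8×9 boundary matrix has rank 7 and Smith normal form diag(1,1,1,1,1,1,1).

∂_2: C_2 → C_1 acts by ∂[p,q,r] = [q,r] − [p,r] + [p,q]. For instance
  ∂cdh = dh − ch + cd.
This gives a 9×1 integer matrix of rank 1; reducing to Smith normal form yields diagonal entries (1).

Reading off H_k = ker ∂_k / im ∂_{k+1}:

  H_0: rank C_0 − rank ∂_1 = 8 − 7 = 1, and the invariant factors of ∂_1 are all 1, so H_0 = Z.
  H_1: rank ker ∂_1 − rank ∂_2 = (9 − 7) − 1 = 1, and the invariant factors of ∂_2 are all 1, so H_1 = Z.
  H_2: rank ker ∂_2 − rank ∂_3 = (1 − 1) − 0 = 0, and there is no ∂_3, so H_2 = 0.

As a check, the Euler characteristic is 8 − 9 + 1 = 0, which agrees with 1 − 1 + 0 = 0.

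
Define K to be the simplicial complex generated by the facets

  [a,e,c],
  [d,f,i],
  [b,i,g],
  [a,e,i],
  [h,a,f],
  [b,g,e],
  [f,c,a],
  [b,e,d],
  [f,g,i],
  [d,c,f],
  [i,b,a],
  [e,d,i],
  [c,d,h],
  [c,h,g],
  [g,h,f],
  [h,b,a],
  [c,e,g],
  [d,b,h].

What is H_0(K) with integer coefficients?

H_0 ≅ Z.

K has 9 vertices, 27 edges, 18 triangles.
rank ∂_0 = 0, rank ∂_1 = 8 ⇒ b_0 = 9 − 0 − 8 = 1; all invariant factors of ∂_1 are 1 so no torsion. So H_0 ≅ Z.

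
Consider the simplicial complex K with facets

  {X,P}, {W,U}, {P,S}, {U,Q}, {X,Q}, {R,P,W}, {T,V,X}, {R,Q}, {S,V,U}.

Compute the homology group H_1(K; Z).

H_1 = Z^4.

We work with the vertex ordering P < Q < R < S < T < U < V < W < X. The simplices of K, each written with vertices in increasing order, are:

  0-simplices (9): P, Q, R, S, T, U, V, W, X
  1-simplices (15): PR, PS, PW, PX, QR, QU, QX, RW, SU, SV, TV, TX, UV, UW, VX
  2-simplices (3): PRW, SUV, TVX

giving chain groups C_0 ≅ Z^9, C_1 ≅ Z^15, C_2 ≅ Z^3.

The boundary map ∂_1: C_1 → C_0 maps an edge to its endpoints' difference, ∂[p,q] = q − p. For instance
  ∂QU = U − Q.
As a 9×15 matrix over Z this has rank 8, with invariant factors (1,1,1,1,1,1,1,1).

∂_2: C_2 → C_1 acts by ∂[p,q,r] = [q,r] − [p,r] + [p,q]. For instance
  ∂PRW = RW − PW + PR,
  ∂TVX = VX − TX + TV.
The resulting 15×3 matrix has rank 3, and its Smith normal form has invariant factors (1,1,1).

Now H_k = ker ∂_k / im ∂_{k+1}, so:

  H_1: rank ker ∂_1 − rank ∂_2 = (15 − 8) − 3 = 4, and the invariant factors of ∂_2 are all 1, so H_1 ≅ Z^4.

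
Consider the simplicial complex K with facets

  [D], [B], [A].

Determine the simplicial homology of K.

H_0 ≅ Z^3.

Order the vertices as A < B < D. Listing each simplex with vertices in this order, K has dimension 0 with simplices:

  0-simplices (3): A, B, D

giving chain groups C_0 ≅ Z^3.

Now H_k = ker ∂_k / im ∂_{k+1}, so:

  H_0: rank C_0 − rank ∂_1 = 3 − 0 = 3, and there is no ∂_1, so H_0 ≅ Z^3.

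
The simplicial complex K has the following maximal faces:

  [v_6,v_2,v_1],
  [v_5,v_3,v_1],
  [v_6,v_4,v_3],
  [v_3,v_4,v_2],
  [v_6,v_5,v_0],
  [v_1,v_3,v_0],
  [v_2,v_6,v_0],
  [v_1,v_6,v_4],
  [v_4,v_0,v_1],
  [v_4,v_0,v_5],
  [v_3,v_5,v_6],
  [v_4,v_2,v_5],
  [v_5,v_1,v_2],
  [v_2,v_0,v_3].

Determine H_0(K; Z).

H_0 = Z.

Take the total order v_0 < v_1 < v_2 < v_3 < v_4 < v_5 < v_6 on the vertex set. Then K (dimension 2) consists of the simplices:

  0-simplices (7): [v_0], [v_1], [v_2], [v_3], [v_4], [v_5], [v_6]
  1-simplices (21): (21 of them)
  2-simplices (14): (14 of them)

Hence C_0 ≅ Z^7, C_1 ≅ Z^21, C_2 ≅ Z^14.

∂_1: C_1 → C_0 is given by ∂[p,q] = [q] − [p]. For instance
  ∂[v_0,v_4] = [v_4] − [v_0].
The 7×21 boundary matrix has rank 6 and Smith normal form diag(1,1,1,1,1,1).

The boundary map ∂_2: C_2 → C_1 sends each 2-simplex [p,q,r] to [q,r] − [p,r] + [p,q]. For instance
  ∂[v_0,v_2,v_6] = [v_2,v_6] − [v_0,v_6] + [v_0,v_2],
  ∂[v_3,v_4,v_6] = [v_4,v_6] − [v_3,v_6] + [v_3,v_4].
The resulting 21×14 matrix has rank 13, and its Smith normal form has invariant factors (1,1,1,1,1,1,1,1,1,1,1,1,1).

From H_k ≅ ker(∂_k) / im(∂_{k+1}) we obtain:

  H_0: rank C_0 − rank ∂_1 = 7 − 6 = 1, and the invariant factors of ∂_1 are all 1, so H_0 ≅ Z.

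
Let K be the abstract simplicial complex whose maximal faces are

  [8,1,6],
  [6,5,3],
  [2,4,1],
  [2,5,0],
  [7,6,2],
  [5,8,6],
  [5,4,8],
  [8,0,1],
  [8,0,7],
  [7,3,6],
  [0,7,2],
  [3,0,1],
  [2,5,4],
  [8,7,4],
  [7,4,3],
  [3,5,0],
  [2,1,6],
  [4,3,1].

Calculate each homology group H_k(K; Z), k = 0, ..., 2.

Order the vertices as 0 < 1 < 2 < 3 < 4 < 5 < 6 < 7 < 8. Listing each simplex with vertices in this order, K has dimension 2 with simplices:

  0-simplices (9): [0], [1], [2], [3], [4], [5], [6], [7], [8]
  1-simplices (27): (27 of them)
  2-simplices (18): [0,1,3], [0,1,8], [0,2,5], [0,2,7], [0,3,5], [0,7,8], [1,2,4], [1,2,6], [1,3,4], [1,6,8], [2,4,5], [2,6,7], [3,4,7], [3,5,6], [3,6,7], [4,5,8], [4,7,8], [5,6,8]

so the chain groups are C_0 ≅ Z^9, C_1 ≅ Z^27, C_2 ≅ Z^18.

Boundary ∂_1: C_1 → C_0 sends each edge [p,q] (with p < q) to q − p. For instance
  ∂[1,3] = [3] − [1].
The 9×27 boundary matrix has rank 8 and Smith normal form diag(1,1,1,1,1,1,1,1).

The boundary map ∂_2: C_2 → C_1 maps a triangle to the signed sum of its edges. For instance
  ∂[0,7,8] = [7,8] − [0,8] + [0,7],
  ∂[4,7,8] = [7,8] − [4,8] + [4,7].
The 27×18 boundary matrix has rank 17 and Smith normal form diag(1,1,1,1,1,1,1,1,1,1,1,1,1,1,1,1,1).

Now H_k = ker ∂_k / im ∂_{k+1}, so:

  H_0: rank C_0 − rank ∂_1 = 9 − 8 = 1, and the invariant factors of ∂_1 are all 1, so H_0 ≅ Z.
  H_1: rank ker ∂_1 − rank ∂_2 = (27 − 8) − 17 = 2, and the invariant factors of ∂_2 are all 1, so H_1 ≅ Z^2.
  H_2: rank ker ∂_2 − rank ∂_3 = (18 − 17) − 0 = 1, and there is no ∂_3, so H_2 ≅ Z.

(K is a triangulation of the torus T^2.)

H_0 ≅ Z,  H_1 ≅ Z^2,  H_2 ≅ Z.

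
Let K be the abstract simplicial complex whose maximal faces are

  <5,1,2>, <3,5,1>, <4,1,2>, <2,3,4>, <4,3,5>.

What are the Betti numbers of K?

Fix the vertex order 1 < 2 < 3 < 4 < 5 and write every simplex with vertices in increasing order. Then dim K = 2 and the simplices of K are:

  0-simplices (5): [1], [2], [3], [4], [5]
  1-simplices (10): [1,2], [1,3], [1,4], [1,5], [2,3], [2,4], [2,5], [3,4], [3,5], [4,5]
  2-simplices (5): [1,2,4], [1,2,5], [1,3,5], [2,3,4], [3,4,5]

giving chain groups C_0 ≅ Z^5, C_1 ≅ Z^10, C_2 ≅ Z^5.

Boundary ∂_1: C_1 → C_0 maps an edge to its endpoints' difference, ∂[p,q] = q − p. For instance
  ∂[1,3] = [3] − [1].
As a 5×10 matrix over Z this has rank 4, with invariant factors (1,1,1,1).

Boundary ∂_2: C_2 → C_1 acts by ∂[p,q,r] = [q,r] − [p,r] + [p,q]. For instance
  ∂[1,2,4] = [2,4] − [1,4] + [1,2],
  ∂[2,3,4] = [3,4] − [2,4] + [2,3].
The 10×5 boundary matrix has rank 5 and Smith normal form diag(1,1,1,1,1).

Now H_k = ker ∂_k / im ∂_{k+1}, so:

  H_0: rank C_0 − rank ∂_1 = 5 − 4 = 1, and the invariant factors of ∂_1 are all 1, so H_0 ≅ Z.
  H_1: rank ker ∂_1 − rank ∂_2 = (10 − 4) − 5 = 1, and the invariant factors of ∂_2 are all 1, so H_1 ≅ Z.
  H_2: rank ker ∂_2 − rank ∂_3 = (5 − 5) − 0 = 0, and there is no ∂_3, so H_2 ≅ 0.

(K is a triangulation of the Möbius band.)

Hence the Betti numbers are b_0 = 1, b_1 = 1, b_2 = 0.

b_0 = 1, b_1 = 1, b_2 = 0.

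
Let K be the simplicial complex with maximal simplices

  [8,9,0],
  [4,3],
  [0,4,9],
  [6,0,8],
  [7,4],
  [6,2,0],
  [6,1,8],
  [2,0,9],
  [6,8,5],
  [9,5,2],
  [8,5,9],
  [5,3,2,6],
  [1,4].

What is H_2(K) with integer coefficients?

H_2 ≅ Z.

Order the vertices as 0 < 1 < 2 < 3 < 4 < 5 < 6 < 7 < 8 < 9. Listing each simplex with vertices in this order, K has dimension 3 with simplices:

  0-simplices (10): [0], [1], [2], [3], [4], [5], [6], [7], [8], [9]
  1-simplices (22): [0,2], [0,4], [0,6], [0,8], [0,9], [1,4], [1,6], [1,8], [2,3], [2,5], [2,6], [2,9], [3,4], [3,5], [3,6], [4,7], [4,9], [5,6], [5,8], [5,9], [6,8], [8,9]
  2-simplices (13): [0,2,6], [0,2,9], [0,4,9], [0,6,8], [0,8,9], [1,6,8], [2,3,5], [2,3,6], [2,5,6], [2,5,9], [3,5,6], [5,6,8], [5,8,9]
  3-simplices (1): [2,3,5,6]

so the chain groups are C_0 ≅ Z^10, C_1 ≅ Z^22, C_2 ≅ Z^13, C_3 ≅ Z^1.

∂_1: C_1 → C_0 maps an edge to its endpoints' difference, ∂[p,q] = q − p.
As a 10×22 matrix over Z this has rank 9, with invariant factors (1,1,1,1,1,1,1,1,1).

∂_2: C_2 → C_1 sends each 2-simplex [p,q,r] to [q,r] − [p,r] + [p,q]. For instance
  ∂[0,4,9] = [4,9] − [0,9] + [0,4],
  ∂[2,5,9] = [5,9] − [2,9] + [2,5].
The resulting 22×13 matrix has rank 11, and its Smith normal form has invariant factors (1,1,1,1,1,1,1,1,1,1,1).

Boundary ∂_3: C_3 → C_2 sends each 3-simplex σ to the alternating sum Σ_i (−1)^i (σ with its i-th vertex removed). For instance
  ∂[2,3,5,6] = [3,5,6] − [2,5,6] + [2,3,6] − [2,3,5].
The 13×1 boundary matrix has rank 1 and Smith normal form diag(1).

Computing H_k = (kernel of ∂_k) / (image of ∂_{k+1}):

  H_2: rank ker ∂_2 − rank ∂_3 = (13 − 11) − 1 = 1, and the invariant factors of ∂_3 are all 1, so H_2 = Z.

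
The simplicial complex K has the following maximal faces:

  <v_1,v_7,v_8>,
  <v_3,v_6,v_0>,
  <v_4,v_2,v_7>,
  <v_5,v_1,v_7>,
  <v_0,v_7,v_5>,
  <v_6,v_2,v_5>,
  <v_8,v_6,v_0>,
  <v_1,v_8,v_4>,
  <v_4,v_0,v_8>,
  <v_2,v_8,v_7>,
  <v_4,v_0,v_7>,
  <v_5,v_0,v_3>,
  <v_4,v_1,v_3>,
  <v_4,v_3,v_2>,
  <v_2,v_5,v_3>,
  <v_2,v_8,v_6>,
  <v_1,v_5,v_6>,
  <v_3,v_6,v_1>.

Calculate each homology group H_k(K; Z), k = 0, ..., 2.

Fix the vertex order v_0 < v_1 < v_2 < v_3 < v_4 < v_5 < v_6 < v_7 < v_8 and write every simplex with vertices in increasing order. Then dim K = 2 and the simplices of K are:

  0-simplices (9): [v_0], [v_1], [v_2], [v_3], [v_4], [v_5], [v_6], [v_7], [v_8]
  1-simplices (27): (27 of them)
  2-simplices (18): (18 of them)

so the chain groups are C_0 ≅ Z^9, C_1 ≅ Z^27, C_2 ≅ Z^18.

Boundary ∂_1: C_1 → C_0 maps an edge to its endpoints' difference, ∂[p,q] = q − p. For instance
  ∂[v_0,v_8] = [v_8] − [v_0].
The resulting 9×27 matrix has rank 8, and its Smith normal form has invariant factors (1,1,1,1,1,1,1,1).

Boundary ∂_2: C_2 → C_1 sends each 2-simplex [p,q,r] to [q,r] − [p,r] + [p,q]. For instance
  ∂[v_1,v_3,v_4] = [v_3,v_4] − [v_1,v_4] + [v_1,v_3],
  ∂[v_1,v_7,v_8] = [v_7,v_8] − [v_1,v_8] + [v_1,v_7].
This gives a 27×18 integer matrix of rank 18; reducing to Smith normal form yields diagonal entries (1,1,1,1,1,1,1,1,1,1,1,1,1,1,1,1,1,2).

Computing H_k = (kernel of ∂_k) / (image of ∂_{k+1}):

  H_0: rank C_0 − rank ∂_1 = 9 − 8 = 1, and the invariant factors of ∂_1 are all 1, so H_0 ≅ Z.
  H_1: rank ker ∂_1 − rank ∂_2 = (27 − 8) − 18 = 1, and ∂_2 has invariant factor 2 > 1, so H_1 ≅ Z ⊕ Z/2.
  H_2: rank ker ∂_2 − rank ∂_3 = (18 − 18) − 0 = 0, and there is no ∂_3, so H_2 ≅ 0.

As a check, the Euler characteristic is 9 − 27 + 18 = 0, which agrees with 1 − 1 + 0 = 0.

H_0 = Z,  H_1 = Z ⊕ Z/2,  H_2 = 0.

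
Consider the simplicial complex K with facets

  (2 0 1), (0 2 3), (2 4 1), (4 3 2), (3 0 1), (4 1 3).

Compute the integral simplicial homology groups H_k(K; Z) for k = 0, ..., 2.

Take the total order 0 < 1 < 2 < 3 < 4 on the vertex set. Then K (dimension 2) consists of the simplices:

  0-simplices (5): [0], [1], [2], [3], [4]
  1-simplices (9): [0,1], [0,2], [0,3], [1,2], [1,3], [1,4], [2,3], [2,4], [3,4]
  2-simplices (6): [0,1,2], [0,1,3], [0,2,3], [1,2,4], [1,3,4], [2,3,4]

Hence C_0 ≅ Z^5, C_1 ≅ Z^9, C_2 ≅ Z^6.

Boundary ∂_1: C_1 → C_0 is given by ∂[p,q] = [q] − [p].
The resulting 5×9 matrix has rank 4, and its Smith normal form has invariant factors (1,1,1,1).

The boundary map ∂_2: C_2 → C_1 maps a triangle to the signed sum of its edges. For instance
  ∂[1,3,4] = [3,4] − [1,4] + [1,3],
  ∂[1,2,4] = [2,4] − [1,4] + [1,2].
This gives a 9×6 integer matrix of rank 5; reducing to Smith normal form yields diagonal entries (1,1,1,1,1).

Now H_k = ker ∂_k / im ∂_{k+1}, so:

  H_0: rank C_0 − rank ∂_1 = 5 − 4 = 1, and the invariant factors of ∂_1 are all 1, so H_0 = Z.
  H_1: rank ker ∂_1 − rank ∂_2 = (9 − 4) − 5 = 0, and the invariant factors of ∂_2 are all 1, so H_1 = 0.
  H_2: rank ker ∂_2 − rank ∂_3 = (6 − 5) − 0 = 1, and there is no ∂_3, so H_2 = Z.

As a check, the Euler characteristic is 5 − 9 + 6 = 2, which agrees with 1 − 0 + 1 = 2.

H_0 = Z,  H_1 = 0,  H_2 = Z.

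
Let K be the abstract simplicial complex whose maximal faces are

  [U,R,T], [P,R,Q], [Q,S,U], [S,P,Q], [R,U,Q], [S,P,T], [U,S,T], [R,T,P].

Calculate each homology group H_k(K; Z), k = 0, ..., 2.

H_0 = Z,  H_1 = 0,  H_2 = Z.

Fix the vertex order P < Q < R < S < T < U and write every simplex with vertices in increasing order. Then dim K = 2 and the simplices of K are:

  0-simplices (6): P, Q, R, S, T, U
  1-simplices (12): PQ, PR, PS, PT, QR, QS, QU, RT, RU, ST, SU, TU
  2-simplices (8): PQR, PQS, PRT, PST, QRU, QSU, RTU, STU

giving chain groups C_0 ≅ Z^6, C_1 ≅ Z^12, C_2 ≅ Z^8.

Boundary ∂_1: C_1 → C_0 is given by ∂[p,q] = [q] − [p].
As a 6×12 matrix over Z this has rank 5, with invariant factors (1,1,1,1,1).

The boundary map ∂_2: C_2 → C_1 acts by ∂[p,q,r] = [q,r] − [p,r] + [p,q]. For instance
  ∂RTU = TU − RU + RT,
  ∂PST = ST − PT + PS.
The resulting 12×8 matrix has rank 7, and its Smith normal form has invariant factors (1,1,1,1,1,1,1).

From H_k ≅ ker(∂_k) / im(∂_{k+1}) we obtain:

  H_0: rank C_0 − rank ∂_1 = 6 − 5 = 1, and the invariant factors of ∂_1 are all 1, so H_0 ≅ Z.
  H_1: rank ker ∂_1 − rank ∂_2 = (12 − 5) − 7 = 0, and the invariant factors of ∂_2 are all 1, so H_1 ≅ 0.
  H_2: rank ker ∂_2 − rank ∂_3 = (8 − 7) − 0 = 1, and there is no ∂_3, so H_2 ≅ Z.

As a check, the Euler characteristic is 6 − 12 + 8 = 2, which agrees with 1 − 0 + 1 = 2.
(K is a triangulation of the 2-sphere S^2.)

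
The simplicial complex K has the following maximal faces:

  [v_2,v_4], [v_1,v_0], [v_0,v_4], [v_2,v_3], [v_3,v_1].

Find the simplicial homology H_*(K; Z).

Order the vertices as v_0 < v_1 < v_2 < v_3 < v_4. Listing each simplex with vertices in this order, K has dimension 1 with simplices:

  0-simplices (5): [v_0], [v_1], [v_2], [v_3], [v_4]
  1-simplices (5): [v_0,v_1], [v_0,v_4], [v_1,v_3], [v_2,v_3], [v_2,v_4]

Hence C_0 ≅ Z^5, C_1 ≅ Z^5.

∂_1: C_1 → C_0 sends each edge [p,q] (with p < q) to q − p.
The 5×5 boundary matrix has rank 4 and Smith normal form diag(1,1,1,1).

Computing H_k = (kernel of ∂_k) / (image of ∂_{k+1}):

  H_0: rank C_0 − rank ∂_1 = 5 − 4 = 1, and the invariant factors of ∂_1 are all 1, so H_0 = Z.
  H_1: rank ker ∂_1 − rank ∂_2 = (5 − 4) − 0 = 1, and there is no ∂_2, so H_1 = Z.

(K is a triangulation of the circle S^1.)

H_0 = Z,  H_1 = Z.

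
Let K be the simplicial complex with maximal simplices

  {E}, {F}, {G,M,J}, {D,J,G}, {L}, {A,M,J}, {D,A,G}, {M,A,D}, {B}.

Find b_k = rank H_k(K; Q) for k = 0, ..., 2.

Take the total order A < B < D < E < F < G < J < L < M on the vertex set. Then K (dimension 2) consists of the simplices:

  0-simplices (9): A, B, D, E, F, G, J, L, M
  1-simplices (10): AD, AG, AJ, AM, DG, DJ, DM, GJ, GM, JM
  2-simplices (5): ADG, ADM, AJM, DGJ, GJM

giving chain groups C_0 ≅ Z^9, C_1 ≅ Z^10, C_2 ≅ Z^5.

The boundary map ∂_1: C_1 → C_0 is given by ∂[p,q] = [q] − [p]. For instance
  ∂DG = G − D.
The 9×10 boundary matrix has rank 4 and Smith normal form diag(1,1,1,1).

The boundary map ∂_2: C_2 → C_1 maps a triangle to the signed sum of its edges. For instance
  ∂ADM = DM − AM + AD,
  ∂AJM = JM − AM + AJ.
As a 10×5 matrix over Z this has rank 5, with invariant factors (1,1,1,1,1).

Computing H_k = (kernel of ∂_k) / (image of ∂_{k+1}):

  H_0: rank C_0 − rank ∂_1 = 9 − 4 = 5, and the invariant factors of ∂_1 are all 1, so H_0 = Z^5.
  H_1: rank ker ∂_1 − rank ∂_2 = (10 − 4) − 5 = 1, and the invariant factors of ∂_2 are all 1, so H_1 = Z.
  H_2: rank ker ∂_2 − rank ∂_3 = (5 − 5) − 0 = 0, and there is no ∂_3, so H_2 = 0.

As a check, the Euler characteristic is 9 − 10 + 5 = 4, which agrees with 5 − 1 + 0 = 4.
(K is a triangulation of the disjoint union of a set of 4 points and the Möbius band.)

Hence the Betti numbers are b_0 = 5, b_1 = 1, b_2 = 0.

b_0 = 5, b_1 = 1, b_2 = 0.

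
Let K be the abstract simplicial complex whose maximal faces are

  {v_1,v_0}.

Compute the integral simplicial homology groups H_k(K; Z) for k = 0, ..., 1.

H_0 ≅ Z,  H_1 = 0.

Take the total order v_0 < v_1 on the vertex set. Then K (dimension 1) consists of the simplices:

  0-simplices (2): [v_0], [v_1]
  1-simplices (1): [v_0,v_1]

giving chain groups C_0 ≅ Z^2, C_1 ≅ Z^1.

∂_1: C_1 → C_0 sends each edge [p,q] (with p < q) to q − p.
As a 2×1 matrix over Z this has rank 1, with invariant factors (1).

Computing H_k = (kernel of ∂_k) / (image of ∂_{k+1}):

  H_0: rank C_0 − rank ∂_1 = 2 − 1 = 1, and the invariant factors of ∂_1 are all 1, so H_0 = Z.
  H_1: rank ker ∂_1 − rank ∂_2 = (1 − 1) − 0 = 0, and there is no ∂_2, so H_1 = 0.

(K is a triangulation of the 1-simplex.)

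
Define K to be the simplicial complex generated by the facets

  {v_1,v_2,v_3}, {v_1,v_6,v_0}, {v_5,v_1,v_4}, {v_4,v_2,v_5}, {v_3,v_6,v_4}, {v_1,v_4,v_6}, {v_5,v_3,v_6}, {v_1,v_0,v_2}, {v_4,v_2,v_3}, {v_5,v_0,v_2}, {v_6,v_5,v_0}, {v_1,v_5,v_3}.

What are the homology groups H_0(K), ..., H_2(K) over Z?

H_0 ≅ Z,  H_1 ≅ Z_2,  H_2 = 0.

Fix the vertex order v_0 < v_1 < v_2 < v_3 < v_4 < v_5 < v_6 and write every simplex with vertices in increasing order. Then dim K = 2 and the simplices of K are:

  0-simplices (7): [v_0], [v_1], [v_2], [v_3], [v_4], [v_5], [v_6]
  1-simplices (18): (18 of them)
  2-simplices (12): (12 of them)

giving chain groups C_0 ≅ Z^7, C_1 ≅ Z^18, C_2 ≅ Z^12.

The boundary map ∂_1: C_1 → C_0 maps an edge to its endpoints' difference, ∂[p,q] = q − p. For instance
  ∂[v_2,v_4] = [v_4] − [v_2].
As a 7×18 matrix over Z this has rank 6, with invariant factors (1,1,1,1,1,1).

∂_2: C_2 → C_1 acts by ∂[p,q,r] = [q,r] − [p,r] + [p,q]. For instance
  ∂[v_0,v_5,v_6] = [v_5,v_6] − [v_0,v_6] + [v_0,v_5],
  ∂[v_1,v_4,v_6] = [v_4,v_6] − [v_1,v_6] + [v_1,v_4].
The 18×12 boundary matrix has rank 12 and Smith normal form diag(1,1,1,1,1,1,1,1,1,1,1,2).

Reading off H_k = ker ∂_k / im ∂_{k+1}:

  H_0: rank C_0 − rank ∂_1 = 7 − 6 = 1, and the invariant factors of ∂_1 are all 1, so H_0 = Z.
  H_1: rank ker ∂_1 − rank ∂_2 = (18 − 6) − 12 = 0, and ∂_2 has invariant factor 2 > 1, so H_1 = Z_2.
  H_2: rank ker ∂_2 − rank ∂_3 = (12 − 12) − 0 = 0, and there is no ∂_3, so H_2 = 0.

(K is a triangulation of the real projective plane RP^2.)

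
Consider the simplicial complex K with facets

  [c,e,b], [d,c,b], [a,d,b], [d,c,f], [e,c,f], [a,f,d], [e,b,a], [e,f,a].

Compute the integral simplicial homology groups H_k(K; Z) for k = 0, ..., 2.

H_0 = Z,  H_1 = 0,  H_2 = Z.

Order the vertices as a < b < c < d < e < f. Listing each simplex with vertices in this order, K has dimension 2 with simplices:

  0-simplices (6): a, b, c, d, e, f
  1-simplices (12): ab, ad, ae, af, bc, bd, be, cd, ce, cf, df, ef
  2-simplices (8): abd, abe, adf, aef, bcd, bce, cdf, cef

so the chain groups are C_0 ≅ Z^6, C_1 ≅ Z^12, C_2 ≅ Z^8.

∂_1: C_1 → C_0 maps an edge to its endpoints' difference, ∂[p,q] = q − p. For instance
  ∂cd = d − c.
As a 6×12 matrix over Z this has rank 5, with invariant factors (1,1,1,1,1).

The boundary map ∂_2: C_2 → C_1 maps a triangle to the signed sum of its edges. For instance
  ∂abd = bd − ad + ab,
  ∂adf = df − af + ad.
The resulting 12×8 matrix has rank 7, and its Smith normal form has invariant factors (1,1,1,1,1,1,1).

Computing H_k = (kernel of ∂_k) / (image of ∂_{k+1}):

  H_0: rank C_0 − rank ∂_1 = 6 − 5 = 1, and the invariant factors of ∂_1 are all 1, so H_0 = Z.
  H_1: rank ker ∂_1 − rank ∂_2 = (12 − 5) − 7 = 0, and the invariant factors of ∂_2 are all 1, so H_1 = 0.
  H_2: rank ker ∂_2 − rank ∂_3 = (8 − 7) − 0 = 1, and there is no ∂_3, so H_2 = Z.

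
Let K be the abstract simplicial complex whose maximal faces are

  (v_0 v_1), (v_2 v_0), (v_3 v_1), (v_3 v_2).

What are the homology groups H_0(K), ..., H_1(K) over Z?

Fix the vertex order v_0 < v_1 < v_2 < v_3 and write every simplex with vertices in increasing order. Then dim K = 1 and the simplices of K are:

  0-simplices (4): [v_0], [v_1], [v_2], [v_3]
  1-simplices (4): [v_0,v_1], [v_0,v_2], [v_1,v_3], [v_2,v_3]

giving chain groups C_0 ≅ Z^4, C_1 ≅ Z^4.

Boundary ∂_1: C_1 → C_0 sends each edge [p,q] (with p < q) to q − p. For instance
  ∂[v_2,v_3] = [v_3] − [v_2].
This gives a 4×4 integer matrix of rank 3; reducing to Smith normal form yields diagonal entries (1,1,1).

Computing H_k = (kernel of ∂_k) / (image of ∂_{k+1}):

  H_0: rank C_0 − rank ∂_1 = 4 − 3 = 1, and the invariant factors of ∂_1 are all 1, so H_0 ≅ Z.
  H_1: rank ker ∂_1 − rank ∂_2 = (4 − 3) − 0 = 1, and there is no ∂_2, so H_1 ≅ Z.

H_0 = Z,  H_1 = Z.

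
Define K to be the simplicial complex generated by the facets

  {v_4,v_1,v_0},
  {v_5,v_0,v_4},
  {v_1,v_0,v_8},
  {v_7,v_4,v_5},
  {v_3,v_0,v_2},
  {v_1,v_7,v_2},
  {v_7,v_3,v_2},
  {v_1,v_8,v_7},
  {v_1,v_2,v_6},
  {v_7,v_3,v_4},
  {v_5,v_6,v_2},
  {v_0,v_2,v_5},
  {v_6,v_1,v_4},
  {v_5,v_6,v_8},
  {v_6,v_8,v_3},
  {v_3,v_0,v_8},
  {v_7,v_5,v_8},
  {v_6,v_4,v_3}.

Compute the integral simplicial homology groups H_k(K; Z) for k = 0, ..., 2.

H_0 = Z,  H_1 = Z^2,  H_2 = Z.

We work with the vertex ordering v_0 < v_1 < v_2 < v_3 < v_4 < v_5 < v_6 < v_7 < v_8. The simplices of K, each written with vertices in increasing order, are:

  0-simplices (9): [v_0], [v_1], [v_2], [v_3], [v_4], [v_5], [v_6], [v_7], [v_8]
  1-simplices (27): (27 of them)
  2-simplices (18): (18 of them)

Hence C_0 ≅ Z^9, C_1 ≅ Z^27, C_2 ≅ Z^18.

∂_1: C_1 → C_0 is given by ∂[p,q] = [q] − [p]. For instance
  ∂[v_1,v_4] = [v_4] − [v_1].
As a 9×27 matrix over Z this has rank 8, with invariant factors (1,1,1,1,1,1,1,1).

The boundary map ∂_2: C_2 → C_1 maps a triangle to the signed sum of its edges. For instance
  ∂[v_0,v_4,v_5] = [v_4,v_5] − [v_0,v_5] + [v_0,v_4],
  ∂[v_3,v_6,v_8] = [v_6,v_8] − [v_3,v_8] + [v_3,v_6].
The resulting 27×18 matrix has rank 17, and its Smith normal form has invariant factors (1,1,1,1,1,1,1,1,1,1,1,1,1,1,1,1,1).

Reading off H_k = ker ∂_k / im ∂_{k+1}:

  H_0: rank C_0 − rank ∂_1 = 9 − 8 = 1, and the invariant factors of ∂_1 are all 1, so H_0 ≅ Z.
  H_1: rank ker ∂_1 − rank ∂_2 = (27 − 8) − 17 = 2, and the invariant factors of ∂_2 are all 1, so H_1 ≅ Z^2.
  H_2: rank ker ∂_2 − rank ∂_3 = (18 − 17) − 0 = 1, and there is no ∂_3, so H_2 ≅ Z.

As a check, the Euler characteristic is 9 − 27 + 18 = 0, which agrees with 1 − 2 + 1 = 0.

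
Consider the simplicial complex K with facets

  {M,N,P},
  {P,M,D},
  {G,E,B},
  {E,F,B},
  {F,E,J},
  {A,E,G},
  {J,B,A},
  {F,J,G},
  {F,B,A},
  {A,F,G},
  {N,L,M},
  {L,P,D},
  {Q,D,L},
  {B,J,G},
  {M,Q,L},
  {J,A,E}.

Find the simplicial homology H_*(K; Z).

H_0 = Z^2,  H_1 = Z ⊕ Z_2,  H_2 = 0.

K has 12 vertices, 27 edges, 16 triangles.
rank ∂_0 = 0, rank ∂_1 = 10 ⇒ b_0 = 12 − 0 − 10 = 2; all invariant factors of ∂_1 are 1 so no torsion. So H_0 = Z^2.
rank ∂_1 = 10, rank ∂_2 = 16 ⇒ b_1 = 27 − 10 − 16 = 1; ∂_2 has invariant factor(s) [2] giving torsion. So H_1 = Z ⊕ Z_2.
rank ∂_2 = 16, rank ∂_3 = 0 ⇒ b_2 = 16 − 16 − 0 = 0. So H_2 = 0.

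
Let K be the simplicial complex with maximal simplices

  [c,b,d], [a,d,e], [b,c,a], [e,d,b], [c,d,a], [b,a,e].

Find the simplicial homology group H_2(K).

H_2 ≅ Z.

We work with the vertex ordering a < b < c < d < e. The simplices of K, each written with vertices in increasing order, are:

  0-simplices (5): a, b, c, d, e
  1-simplices (9): ab, ac, ad, ae, bc, bd, be, cd, de
  2-simplices (6): abc, abe, acd, ade, bcd, bde

so the chain groups are C_0 ≅ Z^5, C_1 ≅ Z^9, C_2 ≅ Z^6.

Boundary ∂_1: C_1 → C_0 sends each edge [p,q] (with p < q) to q − p. For instance
  ∂be = e − b.
The resulting 5×9 matrix has rank 4, and its Smith normal form has invariant factors (1,1,1,1).

∂_2: C_2 → C_1 maps a triangle to the signed sum of its edges. For instance
  ∂bcd = cd − bd + bc,
  ∂abc = bc − ac + ab.
The resulting 9×6 matrix has rank 5, and its Smith normal form has invariant factors (1,1,1,1,1).

Reading off H_k = ker ∂_k / im ∂_{k+1}:

  H_2: rank ker ∂_2 − rank ∂_3 = (6 − 5) − 0 = 1, and there is no ∂_3, so H_2 ≅ Z.

(K is a triangulation of the 2-sphere S^2.)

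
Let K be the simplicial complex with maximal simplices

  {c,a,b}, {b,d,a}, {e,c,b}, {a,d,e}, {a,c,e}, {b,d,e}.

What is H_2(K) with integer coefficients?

H_2 = Z.

Order the vertices as a < b < c < d < e. Listing each simplex with vertices in this order, K has dimension 2 with simplices:

  0-simplices (5): a, b, c, d, e
  1-simplices (9): ab, ac, ad, ae, bc, bd, be, ce, de
  2-simplices (6): abc, abd, ace, ade, bce, bde

Hence C_0 ≅ Z^5, C_1 ≅ Z^9, C_2 ≅ Z^6.

Boundary ∂_1: C_1 → C_0 sends each edge [p,q] (with p < q) to q − p. For instance
  ∂ab = b − a.
The 5×9 boundary matrix has rank 4 and Smith normal form diag(1,1,1,1).

Boundary ∂_2: C_2 → C_1 acts by ∂[p,q,r] = [q,r] − [p,r] + [p,q]. For instance
  ∂bce = ce − be + bc,
  ∂abc = bc − ac + ab.
As a 9×6 matrix over Z this has rank 5, with invariant factors (1,1,1,1,1).

Computing H_k = (kernel of ∂_k) / (image of ∂_{k+1}):

  H_2: rank ker ∂_2 − rank ∂_3 = (6 − 5) − 0 = 1, and there is no ∂_3, so H_2 ≅ Z.

(K is a triangulation of the 2-sphere S^2.)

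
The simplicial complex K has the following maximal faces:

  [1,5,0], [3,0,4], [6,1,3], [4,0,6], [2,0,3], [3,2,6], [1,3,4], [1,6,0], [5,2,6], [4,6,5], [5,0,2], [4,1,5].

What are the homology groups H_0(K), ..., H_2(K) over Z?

H_0 ≅ Z,  H_1 ≅ Z/2Z,  H_2 = 0.

K has 7 vertices, 18 edges, 12 triangles.
rank ∂_0 = 0, rank ∂_1 = 6 ⇒ b_0 = 7 − 0 − 6 = 1; all invariant factors of ∂_1 are 1 so no torsion. So H_0 ≅ Z.
rank ∂_1 = 6, rank ∂_2 = 12 ⇒ b_1 = 18 − 6 − 12 = 0; ∂_2 has invariant factor(s) [2] giving torsion. So H_1 ≅ Z/2Z.
rank ∂_2 = 12, rank ∂_3 = 0 ⇒ b_2 = 12 − 12 − 0 = 0. So H_2 ≅ 0.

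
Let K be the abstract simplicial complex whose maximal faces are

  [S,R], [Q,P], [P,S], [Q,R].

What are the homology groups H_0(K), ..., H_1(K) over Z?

We work with the vertex ordering P < Q < R < S. The simplices of K, each written with vertices in increasing order, are:

  0-simplices (4): P, Q, R, S
  1-simplices (4): PQ, PS, QR, RS

giving chain groups C_0 ≅ Z^4, C_1 ≅ Z^4.

Boundary ∂_1: C_1 → C_0 sends each edge [p,q] (with p < q) to q − p.
As a 4×4 matrix over Z this has rank 3, with invariant factors (1,1,1).

Reading off H_k = ker ∂_k / im ∂_{k+1}:

  H_0: rank C_0 − rank ∂_1 = 4 − 3 = 1, and the invariant factors of ∂_1 are all 1, so H_0 = Z.
  H_1: rank ker ∂_1 − rank ∂_2 = (4 − 3) − 0 = 1, and there is no ∂_2, so H_1 = Z.

As a check, the Euler characteristic is 4 − 4 = 0, which agrees with 1 − 1 = 0.

H_0 = Z,  H_1 = Z.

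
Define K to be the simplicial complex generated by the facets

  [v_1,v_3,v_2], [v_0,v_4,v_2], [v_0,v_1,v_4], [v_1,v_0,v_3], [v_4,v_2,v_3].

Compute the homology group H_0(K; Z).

We work with the vertex ordering v_0 < v_1 < v_2 < v_3 < v_4. The simplices of K, each written with vertices in increasing order, are:

  0-simplices (5): [v_0], [v_1], [v_2], [v_3], [v_4]
  1-simplices (10): [v_0,v_1], [v_0,v_2], [v_0,v_3], [v_0,v_4], [v_1,v_2], [v_1,v_3], [v_1,v_4], [v_2,v_3], [v_2,v_4], [v_3,v_4]
  2-simplices (5): [v_0,v_1,v_3], [v_0,v_1,v_4], [v_0,v_2,v_4], [v_1,v_2,v_3], [v_2,v_3,v_4]

giving chain groups C_0 ≅ Z^5, C_1 ≅ Z^10, C_2 ≅ Z^5.

Boundary ∂_1: C_1 → C_0 is given by ∂[p,q] = [q] − [p].
The 5×10 boundary matrix has rank 4 and Smith normal form diag(1,1,1,1).

The boundary map ∂_2: C_2 → C_1 maps a triangle to the signed sum of its edges. For instance
  ∂[v_0,v_1,v_4] = [v_1,v_4] − [v_0,v_4] + [v_0,v_1],
  ∂[v_2,v_3,v_4] = [v_3,v_4] − [v_2,v_4] + [v_2,v_3].
The 10×5 boundary matrix has rank 5 and Smith normal form diag(1,1,1,1,1).

Reading off H_k = ker ∂_k / im ∂_{k+1}:

  H_0: rank C_0 − rank ∂_1 = 5 − 4 = 1, and the invariant factors of ∂_1 are all 1, so H_0 ≅ Z.

(K is a triangulation of the Möbius band.)

H_0 = Z.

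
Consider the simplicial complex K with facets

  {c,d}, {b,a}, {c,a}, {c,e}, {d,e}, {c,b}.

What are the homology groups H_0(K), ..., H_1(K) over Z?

H_0 = Z,  H_1 = Z^2.

We work with the vertex ordering a < b < c < d < e. The simplices of K, each written with vertices in increasing order, are:

  0-simplices (5): a, b, c, d, e
  1-simplices (6): ab, ac, bc, cd, ce, de

giving chain groups C_0 ≅ Z^5, C_1 ≅ Z^6.

Boundary ∂_1: C_1 → C_0 sends each edge [p,q] (with p < q) to q − p. For instance
  ∂de = e − d.
As a 5×6 matrix over Z this has rank 4, with invariant factors (1,1,1,1).

Now H_k = ker ∂_k / im ∂_{k+1}, so:

  H_0: rank C_0 − rank ∂_1 = 5 − 4 = 1, and the invariant factors of ∂_1 are all 1, so H_0 ≅ Z.
  H_1: rank ker ∂_1 − rank ∂_2 = (6 − 4) − 0 = 2, and there is no ∂_2, so H_1 ≅ Z^2.

(K is a triangulation of a wedge of 2 circles.)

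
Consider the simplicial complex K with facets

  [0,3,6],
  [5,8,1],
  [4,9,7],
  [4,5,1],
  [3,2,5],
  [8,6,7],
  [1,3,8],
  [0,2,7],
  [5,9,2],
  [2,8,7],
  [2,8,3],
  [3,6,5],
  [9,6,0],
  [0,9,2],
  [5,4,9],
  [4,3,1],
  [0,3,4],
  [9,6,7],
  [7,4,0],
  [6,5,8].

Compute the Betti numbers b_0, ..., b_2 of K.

Take the total order 0 < 1 < 2 < 3 < 4 < 5 < 6 < 7 < 8 < 9 on the vertex set. Then K (dimension 2) consists of the simplices:

  0-simplices (10): [0], [1], [2], [3], [4], [5], [6], [7], [8], [9]
  1-simplices (30): (30 of them)
  2-simplices (20): (20 of them)

giving chain groups C_0 ≅ Z^10, C_1 ≅ Z^30, C_2 ≅ Z^20.

Boundary ∂_1: C_1 → C_0 maps an edge to its endpoints' difference, ∂[p,q] = q − p.
As a 10×30 matrix over Z this has rank 9, with invariant factors (1,1,1,1,1,1,1,1,1).

∂_2: C_2 → C_1 sends each 2-simplex [p,q,r] to [q,r] − [p,r] + [p,q]. For instance
  ∂[0,3,4] = [3,4] − [0,4] + [0,3],
  ∂[2,3,5] = [3,5] − [2,5] + [2,3].
This gives a 30×20 integer matrix of rank 20; reducing to Smith normal form yields diagonal entries (1,1,1,1,1,1,1,1,1,1,1,1,1,1,1,1,1,1,1,2).

Reading off H_k = ker ∂_k / im ∂_{k+1}:

  H_0: rank C_0 − rank ∂_1 = 10 − 9 = 1, and the invariant factors of ∂_1 are all 1, so H_0 ≅ Z.
  H_1: rank ker ∂_1 − rank ∂_2 = (30 − 9) − 20 = 1, and ∂_2 has invariant factor 2 > 1, so H_1 ≅ Z ⊕ Z/2.
  H_2: rank ker ∂_2 − rank ∂_3 = (20 − 20) − 0 = 0, and there is no ∂_3, so H_2 ≅ 0.

As a check, the Euler characteristic is 10 − 30 + 20 = 0, which agrees with 1 − 1 + 0 = 0.
(K is a triangulation of the Klein bottle.)

Hence the Betti numbers are b_0 = 1, b_1 = 1, b_2 = 0.

b_0 = 1, b_1 = 1, b_2 = 0.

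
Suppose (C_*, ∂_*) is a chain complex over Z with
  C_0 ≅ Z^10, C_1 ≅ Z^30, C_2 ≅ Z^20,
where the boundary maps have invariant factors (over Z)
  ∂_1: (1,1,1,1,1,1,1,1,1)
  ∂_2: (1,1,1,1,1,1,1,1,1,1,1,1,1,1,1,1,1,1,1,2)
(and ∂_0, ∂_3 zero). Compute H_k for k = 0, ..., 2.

H_0 = Z,  H_1 = Z ⊕ Z/2Z,  H_2 = 0.

H_0: b_0 = 10 − 0 − 9 = 1; torsion from ∂_1 factors > 1: none. So H_0 = Z.
H_1: b_1 = 30 − 9 − 20 = 1; torsion from ∂_2 factors > 1: [2]. So H_1 = Z ⊕ Z/2Z.
H_2: b_2 = 20 − 20 − 0 = 0; torsion from ∂_3 factors > 1: none. So H_2 = 0.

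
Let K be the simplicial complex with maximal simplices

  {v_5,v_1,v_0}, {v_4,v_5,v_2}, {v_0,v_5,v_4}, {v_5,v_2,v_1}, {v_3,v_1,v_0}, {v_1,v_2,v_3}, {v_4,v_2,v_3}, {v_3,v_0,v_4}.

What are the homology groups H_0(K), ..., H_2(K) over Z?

H_0 ≅ Z,  H_1 = 0,  H_2 ≅ Z.

Take the total order v_0 < v_1 < v_2 < v_3 < v_4 < v_5 on the vertex set. Then K (dimension 2) consists of the simplices:

  0-simplices (6): [v_0], [v_1], [v_2], [v_3], [v_4], [v_5]
  1-simplices (12): [v_0,v_1], [v_0,v_3], [v_0,v_4], [v_0,v_5], [v_1,v_2], [v_1,v_3], [v_1,v_5], [v_2,v_3], [v_2,v_4], [v_2,v_5], [v_3,v_4], [v_4,v_5]
  2-simplices (8): [v_0,v_1,v_3], [v_0,v_1,v_5], [v_0,v_3,v_4], [v_0,v_4,v_5], [v_1,v_2,v_3], [v_1,v_2,v_5], [v_2,v_3,v_4], [v_2,v_4,v_5]

so the chain groups are C_0 ≅ Z^6, C_1 ≅ Z^12, C_2 ≅ Z^8.

Boundary ∂_1: C_1 → C_0 maps an edge to its endpoints' difference, ∂[p,q] = q − p.
This gives a 6×12 integer matrix of rank 5; reducing to Smith normal form yields diagonal entries (1,1,1,1,1).

Boundary ∂_2: C_2 → C_1 acts by ∂[p,q,r] = [q,r] − [p,r] + [p,q]. For instance
  ∂[v_0,v_3,v_4] = [v_3,v_4] − [v_0,v_4] + [v_0,v_3],
  ∂[v_0,v_4,v_5] = [v_4,v_5] − [v_0,v_5] + [v_0,v_4].
As a 12×8 matrix over Z this has rank 7, with invariant factors (1,1,1,1,1,1,1).

Now H_k = ker ∂_k / im ∂_{k+1}, so:

  H_0: rank C_0 − rank ∂_1 = 6 − 5 = 1, and the invariant factors of ∂_1 are all 1, so H_0 ≅ Z.
  H_1: rank ker ∂_1 − rank ∂_2 = (12 − 5) − 7 = 0, and the invariant factors of ∂_2 are all 1, so H_1 ≅ 0.
  H_2: rank ker ∂_2 − rank ∂_3 = (8 − 7) − 0 = 1, and there is no ∂_3, so H_2 ≅ Z.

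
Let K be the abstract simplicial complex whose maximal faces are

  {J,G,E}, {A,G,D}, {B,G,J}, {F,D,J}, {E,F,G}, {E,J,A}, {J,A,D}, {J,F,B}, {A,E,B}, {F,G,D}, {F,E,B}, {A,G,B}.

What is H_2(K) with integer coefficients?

We work with the vertex ordering A < B < D < E < F < G < J. The simplices of K, each written with vertices in increasing order, are:

  0-simplices (7): A, B, D, E, F, G, J
  1-simplices (18): AB, AD, AE, AG, AJ, BE, BF, BG, BJ, DF, DG, DJ, EF, EG, EJ, FG, FJ, GJ
  2-simplices (12): ABE, ABG, ADG, ADJ, AEJ, BEF, BFJ, BGJ, DFG, DFJ, EFG, EGJ

so the chain groups are C_0 ≅ Z^7, C_1 ≅ Z^18, C_2 ≅ Z^12.

Boundary ∂_1: C_1 → C_0 sends each edge [p,q] (with p < q) to q − p. For instance
  ∂GJ = J − G.
This gives a 7×18 integer matrix of rank 6; reducing to Smith normal form yields diagonal entries (1,1,1,1,1,1).

Boundary ∂_2: C_2 → C_1 maps a triangle to the signed sum of its edges. For instance
  ∂BGJ = GJ − BJ + BG,
  ∂BEF = EF − BF + BE.
This gives a 18×12 integer matrix of rank 12; reducing to Smith normal form yields diagonal entries (1,1,1,1,1,1,1,1,1,1,1,2).

Now H_k = ker ∂_k / im ∂_{k+1}, so:

  H_2: rank ker ∂_2 − rank ∂_3 = (12 − 12) − 0 = 0, and there is no ∂_3, so H_2 = 0.

H_2 = 0.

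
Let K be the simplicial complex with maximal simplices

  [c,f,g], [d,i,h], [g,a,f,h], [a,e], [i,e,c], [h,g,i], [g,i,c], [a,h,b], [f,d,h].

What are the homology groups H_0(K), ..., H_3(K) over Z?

Take the total order a < b < c < d < e < f < g < h < i on the vertex set. Then K (dimension 3) consists of the simplices:

  0-simplices (9): a, b, c, d, e, f, g, h, i
  1-simplices (19): ab, ae, af, ag, ah, bh, ce, cf, cg, ci, df, dh, di, ei, fg, fh, gh, gi, hi
  2-simplices (11): abh, afg, afh, agh, cei, cfg, cgi, dfh, dhi, fgh, ghi
  3-simplices (1): afgh

so the chain groups are C_0 ≅ Z^9, C_1 ≅ Z^19, C_2 ≅ Z^11, C_3 ≅ Z^1.

Boundary ∂_1: C_1 → C_0 maps an edge to its endpoints' difference, ∂[p,q] = q − p. For instance
  ∂ag = g − a.
As a 9×19 matrix over Z this has rank 8, with invariant factors (1,1,1,1,1,1,1,1).

The boundary map ∂_2: C_2 → C_1 acts by ∂[p,q,r] = [q,r] − [p,r] + [p,q]. For instance
  ∂abh = bh − ah + ab,
  ∂fgh = gh − fh + fg.
This gives a 19×11 integer matrix of rank 10; reducing to Smith normal form yields diagonal entries (1,1,1,1,1,1,1,1,1,1).

The boundary map ∂_3: C_3 → C_2 sends each 3-simplex σ to the alternating sum Σ_i (−1)^i (σ with its i-th vertex removed). For instance
  ∂afgh = fgh − agh + afh − afg.
The 11×1 boundary matrix has rank 1 and Smith normal form diag(1).

Now H_k = ker ∂_k / im ∂_{k+1}, so:

  H_0: rank C_0 − rank ∂_1 = 9 − 8 = 1, and the invariant factors of ∂_1 are all 1, so H_0 = Z.
  H_1: rank ker ∂_1 − rank ∂_2 = (19 − 8) − 10 = 1, and the invariant factors of ∂_2 are all 1, so H_1 = Z.
  H_2: rank ker ∂_2 − rank ∂_3 = (11 − 10) − 1 = 0, and the invariant factors of ∂_3 are all 1, so H_2 = 0.
  H_3: rank ker ∂_3 − rank ∂_4 = (1 − 1) − 0 = 0, and there is no ∂_4, so H_3 = 0.

H_0 ≅ Z,  H_1 ≅ Z,  H_2 = 0,  H_3 = 0.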